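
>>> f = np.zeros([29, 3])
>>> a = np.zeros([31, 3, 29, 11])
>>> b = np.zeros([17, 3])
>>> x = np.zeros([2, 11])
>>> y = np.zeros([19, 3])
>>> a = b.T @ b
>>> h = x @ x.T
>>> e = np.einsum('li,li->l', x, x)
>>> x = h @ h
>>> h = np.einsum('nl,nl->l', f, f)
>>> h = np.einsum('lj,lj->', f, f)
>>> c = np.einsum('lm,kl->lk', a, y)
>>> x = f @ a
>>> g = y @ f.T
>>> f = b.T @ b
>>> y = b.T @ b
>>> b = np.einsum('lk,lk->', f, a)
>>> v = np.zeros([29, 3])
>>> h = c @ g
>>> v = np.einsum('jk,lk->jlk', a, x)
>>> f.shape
(3, 3)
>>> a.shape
(3, 3)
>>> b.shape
()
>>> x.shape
(29, 3)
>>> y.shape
(3, 3)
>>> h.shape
(3, 29)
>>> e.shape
(2,)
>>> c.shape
(3, 19)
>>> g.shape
(19, 29)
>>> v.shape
(3, 29, 3)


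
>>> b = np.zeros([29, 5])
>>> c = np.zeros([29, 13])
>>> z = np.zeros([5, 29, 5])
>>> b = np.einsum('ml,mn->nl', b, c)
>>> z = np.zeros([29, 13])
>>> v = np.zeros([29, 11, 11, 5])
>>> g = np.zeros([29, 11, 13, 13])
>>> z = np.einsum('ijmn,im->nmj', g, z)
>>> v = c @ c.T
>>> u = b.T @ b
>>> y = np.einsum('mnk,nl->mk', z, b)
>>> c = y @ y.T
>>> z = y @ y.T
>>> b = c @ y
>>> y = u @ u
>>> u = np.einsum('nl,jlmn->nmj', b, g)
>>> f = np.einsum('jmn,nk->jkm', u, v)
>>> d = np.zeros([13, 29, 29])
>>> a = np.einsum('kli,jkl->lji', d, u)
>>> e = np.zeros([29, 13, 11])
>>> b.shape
(13, 11)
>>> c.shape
(13, 13)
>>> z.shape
(13, 13)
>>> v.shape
(29, 29)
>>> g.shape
(29, 11, 13, 13)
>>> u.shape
(13, 13, 29)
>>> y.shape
(5, 5)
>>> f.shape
(13, 29, 13)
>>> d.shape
(13, 29, 29)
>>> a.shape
(29, 13, 29)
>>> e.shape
(29, 13, 11)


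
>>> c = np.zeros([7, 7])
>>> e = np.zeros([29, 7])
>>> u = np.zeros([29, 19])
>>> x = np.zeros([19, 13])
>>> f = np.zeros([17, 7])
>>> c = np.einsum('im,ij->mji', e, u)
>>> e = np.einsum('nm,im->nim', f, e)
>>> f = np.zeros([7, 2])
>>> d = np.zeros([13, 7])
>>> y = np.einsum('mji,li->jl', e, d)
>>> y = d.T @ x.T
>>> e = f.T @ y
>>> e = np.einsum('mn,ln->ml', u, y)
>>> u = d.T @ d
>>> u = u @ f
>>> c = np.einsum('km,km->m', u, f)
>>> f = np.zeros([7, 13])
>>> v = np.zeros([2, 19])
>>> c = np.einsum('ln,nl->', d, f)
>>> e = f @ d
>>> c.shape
()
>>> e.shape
(7, 7)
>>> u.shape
(7, 2)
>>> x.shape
(19, 13)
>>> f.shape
(7, 13)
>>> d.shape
(13, 7)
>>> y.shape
(7, 19)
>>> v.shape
(2, 19)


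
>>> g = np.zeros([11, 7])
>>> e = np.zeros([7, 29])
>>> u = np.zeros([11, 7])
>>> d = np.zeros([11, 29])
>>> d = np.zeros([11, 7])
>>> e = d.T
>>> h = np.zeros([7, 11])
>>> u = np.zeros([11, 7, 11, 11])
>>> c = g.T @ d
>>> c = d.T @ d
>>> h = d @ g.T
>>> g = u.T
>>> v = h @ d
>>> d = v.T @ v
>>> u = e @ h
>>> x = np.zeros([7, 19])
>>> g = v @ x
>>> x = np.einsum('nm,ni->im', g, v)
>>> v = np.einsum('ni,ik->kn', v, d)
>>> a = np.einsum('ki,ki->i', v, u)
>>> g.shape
(11, 19)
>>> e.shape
(7, 11)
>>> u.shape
(7, 11)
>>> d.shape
(7, 7)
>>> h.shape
(11, 11)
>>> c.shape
(7, 7)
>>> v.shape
(7, 11)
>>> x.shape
(7, 19)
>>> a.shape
(11,)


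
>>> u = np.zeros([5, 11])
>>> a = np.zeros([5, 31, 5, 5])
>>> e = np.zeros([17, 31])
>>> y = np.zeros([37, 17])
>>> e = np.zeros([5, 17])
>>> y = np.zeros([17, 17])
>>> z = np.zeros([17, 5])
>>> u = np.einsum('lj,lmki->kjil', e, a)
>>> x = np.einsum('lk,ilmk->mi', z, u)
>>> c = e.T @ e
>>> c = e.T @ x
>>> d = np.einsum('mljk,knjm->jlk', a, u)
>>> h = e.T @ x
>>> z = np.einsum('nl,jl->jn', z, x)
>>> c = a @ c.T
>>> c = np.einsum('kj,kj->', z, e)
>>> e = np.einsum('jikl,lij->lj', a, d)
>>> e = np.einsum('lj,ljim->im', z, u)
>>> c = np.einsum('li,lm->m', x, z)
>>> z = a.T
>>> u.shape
(5, 17, 5, 5)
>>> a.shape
(5, 31, 5, 5)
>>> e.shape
(5, 5)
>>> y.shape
(17, 17)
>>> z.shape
(5, 5, 31, 5)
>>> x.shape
(5, 5)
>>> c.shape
(17,)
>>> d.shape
(5, 31, 5)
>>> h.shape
(17, 5)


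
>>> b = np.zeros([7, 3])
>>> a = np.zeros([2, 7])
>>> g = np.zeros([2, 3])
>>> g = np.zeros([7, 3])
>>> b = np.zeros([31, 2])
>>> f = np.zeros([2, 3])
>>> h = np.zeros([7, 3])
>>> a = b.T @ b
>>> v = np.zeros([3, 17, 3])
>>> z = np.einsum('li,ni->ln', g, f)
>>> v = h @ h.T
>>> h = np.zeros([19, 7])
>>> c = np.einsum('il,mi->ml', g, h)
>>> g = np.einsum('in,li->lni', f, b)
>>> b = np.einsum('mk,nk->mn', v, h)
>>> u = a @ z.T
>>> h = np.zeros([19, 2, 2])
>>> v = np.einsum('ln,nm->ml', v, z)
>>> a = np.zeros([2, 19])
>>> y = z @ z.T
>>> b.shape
(7, 19)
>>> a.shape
(2, 19)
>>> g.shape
(31, 3, 2)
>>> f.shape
(2, 3)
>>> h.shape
(19, 2, 2)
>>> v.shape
(2, 7)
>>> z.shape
(7, 2)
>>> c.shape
(19, 3)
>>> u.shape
(2, 7)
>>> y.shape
(7, 7)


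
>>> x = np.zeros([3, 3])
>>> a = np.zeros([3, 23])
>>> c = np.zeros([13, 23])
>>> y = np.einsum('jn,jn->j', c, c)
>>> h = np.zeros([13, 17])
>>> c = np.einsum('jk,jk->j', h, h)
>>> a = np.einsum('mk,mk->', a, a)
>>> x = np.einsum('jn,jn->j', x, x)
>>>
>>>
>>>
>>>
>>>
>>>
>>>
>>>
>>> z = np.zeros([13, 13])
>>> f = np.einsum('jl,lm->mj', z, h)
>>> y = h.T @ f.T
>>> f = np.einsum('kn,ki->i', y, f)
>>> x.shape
(3,)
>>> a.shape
()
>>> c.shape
(13,)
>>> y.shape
(17, 17)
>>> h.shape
(13, 17)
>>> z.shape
(13, 13)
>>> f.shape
(13,)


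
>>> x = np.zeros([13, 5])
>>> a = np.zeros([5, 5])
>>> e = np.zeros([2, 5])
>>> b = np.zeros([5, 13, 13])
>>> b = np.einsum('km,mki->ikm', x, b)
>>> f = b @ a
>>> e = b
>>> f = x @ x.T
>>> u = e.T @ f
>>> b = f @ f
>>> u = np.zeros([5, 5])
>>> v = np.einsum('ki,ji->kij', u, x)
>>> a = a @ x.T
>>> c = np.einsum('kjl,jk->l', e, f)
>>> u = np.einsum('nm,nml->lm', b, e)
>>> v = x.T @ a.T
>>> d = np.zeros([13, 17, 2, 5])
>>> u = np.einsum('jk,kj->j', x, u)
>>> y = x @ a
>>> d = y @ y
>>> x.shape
(13, 5)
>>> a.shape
(5, 13)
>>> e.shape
(13, 13, 5)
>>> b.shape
(13, 13)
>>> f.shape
(13, 13)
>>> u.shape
(13,)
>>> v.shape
(5, 5)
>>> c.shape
(5,)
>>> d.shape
(13, 13)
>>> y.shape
(13, 13)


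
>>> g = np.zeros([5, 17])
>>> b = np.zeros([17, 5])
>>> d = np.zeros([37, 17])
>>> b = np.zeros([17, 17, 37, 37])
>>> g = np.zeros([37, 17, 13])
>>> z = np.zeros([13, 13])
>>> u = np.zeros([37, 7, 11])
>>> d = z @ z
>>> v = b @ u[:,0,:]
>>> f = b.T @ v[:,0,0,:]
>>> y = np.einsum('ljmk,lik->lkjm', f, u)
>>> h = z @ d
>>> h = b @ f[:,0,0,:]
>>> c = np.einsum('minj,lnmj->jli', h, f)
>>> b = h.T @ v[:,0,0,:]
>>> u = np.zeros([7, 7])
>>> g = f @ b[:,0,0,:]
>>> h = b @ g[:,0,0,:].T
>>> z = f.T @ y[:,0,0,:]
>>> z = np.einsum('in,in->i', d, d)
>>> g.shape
(37, 37, 17, 11)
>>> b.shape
(11, 37, 17, 11)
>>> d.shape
(13, 13)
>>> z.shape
(13,)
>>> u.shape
(7, 7)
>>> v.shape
(17, 17, 37, 11)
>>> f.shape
(37, 37, 17, 11)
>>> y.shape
(37, 11, 37, 17)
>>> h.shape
(11, 37, 17, 37)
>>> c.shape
(11, 37, 17)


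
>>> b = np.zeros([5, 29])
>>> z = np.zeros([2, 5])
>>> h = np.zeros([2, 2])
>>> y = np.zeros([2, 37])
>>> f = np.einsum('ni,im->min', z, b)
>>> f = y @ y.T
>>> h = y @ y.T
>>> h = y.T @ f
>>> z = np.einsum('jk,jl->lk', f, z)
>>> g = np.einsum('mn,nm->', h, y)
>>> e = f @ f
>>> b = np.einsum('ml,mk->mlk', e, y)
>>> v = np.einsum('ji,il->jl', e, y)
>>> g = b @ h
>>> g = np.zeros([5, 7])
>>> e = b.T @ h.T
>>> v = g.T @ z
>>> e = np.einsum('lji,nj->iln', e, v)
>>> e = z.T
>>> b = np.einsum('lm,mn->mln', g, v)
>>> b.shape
(7, 5, 2)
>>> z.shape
(5, 2)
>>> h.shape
(37, 2)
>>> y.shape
(2, 37)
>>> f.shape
(2, 2)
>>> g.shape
(5, 7)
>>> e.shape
(2, 5)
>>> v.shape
(7, 2)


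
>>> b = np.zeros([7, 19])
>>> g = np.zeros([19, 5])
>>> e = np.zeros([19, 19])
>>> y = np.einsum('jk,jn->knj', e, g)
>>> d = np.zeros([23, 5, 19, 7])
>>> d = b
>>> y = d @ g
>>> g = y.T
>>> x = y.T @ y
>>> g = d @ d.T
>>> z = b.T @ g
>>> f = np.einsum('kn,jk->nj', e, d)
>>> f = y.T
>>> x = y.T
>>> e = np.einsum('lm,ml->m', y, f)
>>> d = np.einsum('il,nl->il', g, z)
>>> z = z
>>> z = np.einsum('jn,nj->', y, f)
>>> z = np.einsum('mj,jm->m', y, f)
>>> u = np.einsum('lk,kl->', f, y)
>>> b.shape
(7, 19)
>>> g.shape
(7, 7)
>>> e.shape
(5,)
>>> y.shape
(7, 5)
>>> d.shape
(7, 7)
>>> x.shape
(5, 7)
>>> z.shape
(7,)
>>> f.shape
(5, 7)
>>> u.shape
()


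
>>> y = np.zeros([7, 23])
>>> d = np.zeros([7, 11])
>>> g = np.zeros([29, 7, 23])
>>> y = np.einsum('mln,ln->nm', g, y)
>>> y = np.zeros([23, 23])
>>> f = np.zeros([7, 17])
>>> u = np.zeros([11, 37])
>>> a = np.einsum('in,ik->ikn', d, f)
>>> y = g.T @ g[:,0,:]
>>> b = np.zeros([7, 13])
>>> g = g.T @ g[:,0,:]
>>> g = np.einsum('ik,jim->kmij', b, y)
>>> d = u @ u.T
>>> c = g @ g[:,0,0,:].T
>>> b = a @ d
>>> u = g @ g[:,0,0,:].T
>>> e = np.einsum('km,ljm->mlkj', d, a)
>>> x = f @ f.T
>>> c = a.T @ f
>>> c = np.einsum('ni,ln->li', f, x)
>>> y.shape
(23, 7, 23)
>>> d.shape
(11, 11)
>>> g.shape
(13, 23, 7, 23)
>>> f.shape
(7, 17)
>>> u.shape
(13, 23, 7, 13)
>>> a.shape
(7, 17, 11)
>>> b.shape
(7, 17, 11)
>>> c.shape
(7, 17)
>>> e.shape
(11, 7, 11, 17)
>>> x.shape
(7, 7)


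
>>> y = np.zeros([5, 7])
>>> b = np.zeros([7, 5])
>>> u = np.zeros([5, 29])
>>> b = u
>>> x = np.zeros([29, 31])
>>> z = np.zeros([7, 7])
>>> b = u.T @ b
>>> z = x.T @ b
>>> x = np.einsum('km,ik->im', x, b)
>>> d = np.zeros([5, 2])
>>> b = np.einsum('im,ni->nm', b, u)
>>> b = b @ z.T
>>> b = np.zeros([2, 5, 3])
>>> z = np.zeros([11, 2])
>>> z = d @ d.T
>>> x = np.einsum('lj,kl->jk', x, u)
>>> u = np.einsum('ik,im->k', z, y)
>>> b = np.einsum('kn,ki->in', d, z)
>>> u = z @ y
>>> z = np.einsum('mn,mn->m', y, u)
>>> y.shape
(5, 7)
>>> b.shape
(5, 2)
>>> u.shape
(5, 7)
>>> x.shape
(31, 5)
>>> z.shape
(5,)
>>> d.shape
(5, 2)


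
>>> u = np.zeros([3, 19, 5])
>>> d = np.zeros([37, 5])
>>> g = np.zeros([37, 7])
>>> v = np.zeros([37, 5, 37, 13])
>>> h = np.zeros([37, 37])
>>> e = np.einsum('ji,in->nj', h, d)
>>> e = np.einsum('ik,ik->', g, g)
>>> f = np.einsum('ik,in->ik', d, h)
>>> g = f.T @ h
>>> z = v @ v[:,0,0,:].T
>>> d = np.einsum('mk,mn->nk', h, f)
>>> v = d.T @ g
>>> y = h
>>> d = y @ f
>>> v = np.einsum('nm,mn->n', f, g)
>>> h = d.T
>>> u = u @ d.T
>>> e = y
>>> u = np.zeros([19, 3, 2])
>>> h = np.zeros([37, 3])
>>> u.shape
(19, 3, 2)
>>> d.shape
(37, 5)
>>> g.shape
(5, 37)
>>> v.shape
(37,)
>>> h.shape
(37, 3)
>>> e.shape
(37, 37)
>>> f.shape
(37, 5)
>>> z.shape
(37, 5, 37, 37)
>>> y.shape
(37, 37)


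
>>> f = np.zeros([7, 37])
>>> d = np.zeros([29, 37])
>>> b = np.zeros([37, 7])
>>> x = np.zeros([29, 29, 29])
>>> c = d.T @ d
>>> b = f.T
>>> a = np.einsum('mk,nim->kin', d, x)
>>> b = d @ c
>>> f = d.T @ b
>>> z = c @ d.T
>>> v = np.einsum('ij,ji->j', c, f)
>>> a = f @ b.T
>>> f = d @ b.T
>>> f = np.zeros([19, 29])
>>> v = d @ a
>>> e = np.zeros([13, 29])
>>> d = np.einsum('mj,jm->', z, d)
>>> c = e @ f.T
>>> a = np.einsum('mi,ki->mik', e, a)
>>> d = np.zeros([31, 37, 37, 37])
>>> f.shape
(19, 29)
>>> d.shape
(31, 37, 37, 37)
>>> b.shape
(29, 37)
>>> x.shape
(29, 29, 29)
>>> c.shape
(13, 19)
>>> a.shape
(13, 29, 37)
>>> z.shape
(37, 29)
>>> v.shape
(29, 29)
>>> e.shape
(13, 29)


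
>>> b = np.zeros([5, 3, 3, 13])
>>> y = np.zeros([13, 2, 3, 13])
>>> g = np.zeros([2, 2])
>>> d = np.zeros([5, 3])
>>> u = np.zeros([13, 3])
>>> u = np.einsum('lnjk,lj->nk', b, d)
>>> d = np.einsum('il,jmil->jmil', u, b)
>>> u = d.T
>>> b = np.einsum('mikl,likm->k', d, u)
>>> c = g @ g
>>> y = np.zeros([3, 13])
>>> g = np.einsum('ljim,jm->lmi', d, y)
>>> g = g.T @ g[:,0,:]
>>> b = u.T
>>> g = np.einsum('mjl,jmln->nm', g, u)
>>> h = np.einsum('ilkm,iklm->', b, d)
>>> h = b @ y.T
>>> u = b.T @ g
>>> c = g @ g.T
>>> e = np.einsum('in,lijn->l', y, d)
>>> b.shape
(5, 3, 3, 13)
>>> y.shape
(3, 13)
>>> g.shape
(5, 3)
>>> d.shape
(5, 3, 3, 13)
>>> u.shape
(13, 3, 3, 3)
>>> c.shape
(5, 5)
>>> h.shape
(5, 3, 3, 3)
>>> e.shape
(5,)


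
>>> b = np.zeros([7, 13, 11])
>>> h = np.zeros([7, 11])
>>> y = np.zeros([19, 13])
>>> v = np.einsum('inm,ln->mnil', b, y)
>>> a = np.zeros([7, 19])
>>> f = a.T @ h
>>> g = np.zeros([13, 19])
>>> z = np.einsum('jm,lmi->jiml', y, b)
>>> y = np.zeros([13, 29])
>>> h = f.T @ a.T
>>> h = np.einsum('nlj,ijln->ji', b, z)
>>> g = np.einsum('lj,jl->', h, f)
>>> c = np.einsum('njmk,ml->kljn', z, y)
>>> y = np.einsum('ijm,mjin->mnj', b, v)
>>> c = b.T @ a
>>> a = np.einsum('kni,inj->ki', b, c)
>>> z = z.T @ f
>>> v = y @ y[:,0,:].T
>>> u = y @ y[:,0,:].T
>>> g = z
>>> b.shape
(7, 13, 11)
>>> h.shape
(11, 19)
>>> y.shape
(11, 19, 13)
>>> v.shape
(11, 19, 11)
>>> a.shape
(7, 11)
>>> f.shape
(19, 11)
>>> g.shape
(7, 13, 11, 11)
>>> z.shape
(7, 13, 11, 11)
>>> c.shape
(11, 13, 19)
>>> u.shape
(11, 19, 11)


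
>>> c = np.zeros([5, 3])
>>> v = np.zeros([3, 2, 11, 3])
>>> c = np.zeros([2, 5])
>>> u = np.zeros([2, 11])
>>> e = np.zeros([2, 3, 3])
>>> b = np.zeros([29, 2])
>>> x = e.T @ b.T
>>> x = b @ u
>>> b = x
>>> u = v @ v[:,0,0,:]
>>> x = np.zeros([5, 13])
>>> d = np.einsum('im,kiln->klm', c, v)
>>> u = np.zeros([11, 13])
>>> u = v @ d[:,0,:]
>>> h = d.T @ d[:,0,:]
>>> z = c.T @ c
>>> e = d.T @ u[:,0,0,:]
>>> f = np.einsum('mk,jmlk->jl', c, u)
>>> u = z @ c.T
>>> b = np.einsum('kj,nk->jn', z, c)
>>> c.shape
(2, 5)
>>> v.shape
(3, 2, 11, 3)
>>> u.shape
(5, 2)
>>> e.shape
(5, 11, 5)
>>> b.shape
(5, 2)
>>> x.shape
(5, 13)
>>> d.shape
(3, 11, 5)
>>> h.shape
(5, 11, 5)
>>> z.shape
(5, 5)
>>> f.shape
(3, 11)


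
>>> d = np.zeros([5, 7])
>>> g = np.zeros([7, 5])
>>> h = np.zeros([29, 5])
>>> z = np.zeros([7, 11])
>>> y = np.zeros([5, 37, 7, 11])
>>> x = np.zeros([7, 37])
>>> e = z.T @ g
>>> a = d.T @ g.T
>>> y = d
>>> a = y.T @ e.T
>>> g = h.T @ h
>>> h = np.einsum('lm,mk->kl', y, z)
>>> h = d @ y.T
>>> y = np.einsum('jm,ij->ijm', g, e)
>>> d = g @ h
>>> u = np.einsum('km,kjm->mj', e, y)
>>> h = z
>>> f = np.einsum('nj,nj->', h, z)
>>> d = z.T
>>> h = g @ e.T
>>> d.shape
(11, 7)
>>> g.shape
(5, 5)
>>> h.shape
(5, 11)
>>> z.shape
(7, 11)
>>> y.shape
(11, 5, 5)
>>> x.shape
(7, 37)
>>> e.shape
(11, 5)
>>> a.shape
(7, 11)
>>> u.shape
(5, 5)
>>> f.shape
()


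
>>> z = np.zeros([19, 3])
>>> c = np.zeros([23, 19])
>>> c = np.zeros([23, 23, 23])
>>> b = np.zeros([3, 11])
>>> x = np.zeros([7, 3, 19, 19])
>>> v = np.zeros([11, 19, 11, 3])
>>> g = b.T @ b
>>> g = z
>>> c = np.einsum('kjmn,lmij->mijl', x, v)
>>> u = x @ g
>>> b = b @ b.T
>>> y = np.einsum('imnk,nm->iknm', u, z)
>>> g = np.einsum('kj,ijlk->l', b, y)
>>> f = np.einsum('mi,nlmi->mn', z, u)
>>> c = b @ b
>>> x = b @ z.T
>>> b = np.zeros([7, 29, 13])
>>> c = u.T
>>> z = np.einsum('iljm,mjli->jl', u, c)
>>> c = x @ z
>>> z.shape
(19, 3)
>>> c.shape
(3, 3)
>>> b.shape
(7, 29, 13)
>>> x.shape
(3, 19)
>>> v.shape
(11, 19, 11, 3)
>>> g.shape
(19,)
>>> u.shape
(7, 3, 19, 3)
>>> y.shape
(7, 3, 19, 3)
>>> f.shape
(19, 7)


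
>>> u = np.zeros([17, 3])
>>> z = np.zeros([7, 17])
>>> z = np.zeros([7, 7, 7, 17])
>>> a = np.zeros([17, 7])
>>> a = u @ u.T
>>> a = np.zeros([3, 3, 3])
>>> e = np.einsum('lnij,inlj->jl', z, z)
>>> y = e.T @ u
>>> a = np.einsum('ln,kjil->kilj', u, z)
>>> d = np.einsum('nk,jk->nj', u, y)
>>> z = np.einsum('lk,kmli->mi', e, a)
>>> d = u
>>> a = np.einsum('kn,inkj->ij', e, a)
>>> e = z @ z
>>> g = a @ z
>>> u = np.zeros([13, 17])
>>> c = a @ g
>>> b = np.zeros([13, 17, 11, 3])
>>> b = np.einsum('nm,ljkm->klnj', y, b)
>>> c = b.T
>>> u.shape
(13, 17)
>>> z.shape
(7, 7)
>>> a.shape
(7, 7)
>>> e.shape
(7, 7)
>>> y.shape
(7, 3)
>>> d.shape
(17, 3)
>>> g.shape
(7, 7)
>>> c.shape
(17, 7, 13, 11)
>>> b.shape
(11, 13, 7, 17)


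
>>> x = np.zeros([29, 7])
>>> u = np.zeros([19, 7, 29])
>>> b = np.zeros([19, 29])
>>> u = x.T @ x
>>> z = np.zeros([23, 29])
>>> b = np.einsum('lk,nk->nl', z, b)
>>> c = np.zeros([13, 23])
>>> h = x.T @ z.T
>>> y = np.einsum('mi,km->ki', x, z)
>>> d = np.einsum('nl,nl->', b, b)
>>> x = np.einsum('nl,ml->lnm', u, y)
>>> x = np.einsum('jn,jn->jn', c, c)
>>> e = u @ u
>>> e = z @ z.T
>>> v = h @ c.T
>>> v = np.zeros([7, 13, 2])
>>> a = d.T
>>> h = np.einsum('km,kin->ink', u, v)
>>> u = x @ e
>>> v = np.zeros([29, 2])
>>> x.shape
(13, 23)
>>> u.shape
(13, 23)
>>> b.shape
(19, 23)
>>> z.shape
(23, 29)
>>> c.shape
(13, 23)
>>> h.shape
(13, 2, 7)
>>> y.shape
(23, 7)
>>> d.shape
()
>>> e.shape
(23, 23)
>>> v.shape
(29, 2)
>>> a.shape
()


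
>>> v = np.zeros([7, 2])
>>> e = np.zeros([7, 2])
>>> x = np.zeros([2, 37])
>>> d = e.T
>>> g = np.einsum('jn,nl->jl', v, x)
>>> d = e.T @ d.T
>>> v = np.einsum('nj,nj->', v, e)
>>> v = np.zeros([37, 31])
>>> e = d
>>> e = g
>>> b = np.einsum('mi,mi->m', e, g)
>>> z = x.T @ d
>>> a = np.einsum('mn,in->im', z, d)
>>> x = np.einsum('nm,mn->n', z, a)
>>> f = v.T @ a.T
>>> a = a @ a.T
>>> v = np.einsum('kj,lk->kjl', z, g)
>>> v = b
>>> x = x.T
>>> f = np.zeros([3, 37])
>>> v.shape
(7,)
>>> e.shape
(7, 37)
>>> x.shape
(37,)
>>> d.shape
(2, 2)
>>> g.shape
(7, 37)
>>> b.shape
(7,)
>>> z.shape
(37, 2)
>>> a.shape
(2, 2)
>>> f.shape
(3, 37)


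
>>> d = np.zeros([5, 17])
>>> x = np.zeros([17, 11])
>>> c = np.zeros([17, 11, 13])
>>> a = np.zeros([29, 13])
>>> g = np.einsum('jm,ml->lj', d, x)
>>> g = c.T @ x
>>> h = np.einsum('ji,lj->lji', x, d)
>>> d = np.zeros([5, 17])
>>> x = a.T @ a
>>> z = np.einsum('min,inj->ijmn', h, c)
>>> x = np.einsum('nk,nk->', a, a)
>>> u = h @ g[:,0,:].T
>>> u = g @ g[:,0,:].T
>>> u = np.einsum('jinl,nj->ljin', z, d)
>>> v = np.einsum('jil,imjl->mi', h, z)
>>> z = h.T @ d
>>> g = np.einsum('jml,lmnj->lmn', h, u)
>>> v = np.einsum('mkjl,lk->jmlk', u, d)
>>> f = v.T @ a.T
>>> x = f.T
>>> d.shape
(5, 17)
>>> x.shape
(29, 11, 5, 17)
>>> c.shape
(17, 11, 13)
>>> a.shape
(29, 13)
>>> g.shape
(11, 17, 13)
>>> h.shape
(5, 17, 11)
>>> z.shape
(11, 17, 17)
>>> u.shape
(11, 17, 13, 5)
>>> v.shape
(13, 11, 5, 17)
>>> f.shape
(17, 5, 11, 29)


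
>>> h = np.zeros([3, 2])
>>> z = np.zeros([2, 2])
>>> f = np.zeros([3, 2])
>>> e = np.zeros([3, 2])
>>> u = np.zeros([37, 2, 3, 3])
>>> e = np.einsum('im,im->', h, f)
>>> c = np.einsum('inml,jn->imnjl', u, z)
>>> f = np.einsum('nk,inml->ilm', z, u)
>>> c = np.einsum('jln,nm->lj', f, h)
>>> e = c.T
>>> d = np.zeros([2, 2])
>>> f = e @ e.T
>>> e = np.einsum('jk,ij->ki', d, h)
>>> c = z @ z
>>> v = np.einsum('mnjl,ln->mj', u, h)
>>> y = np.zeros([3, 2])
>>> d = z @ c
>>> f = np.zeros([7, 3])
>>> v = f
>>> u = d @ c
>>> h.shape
(3, 2)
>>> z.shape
(2, 2)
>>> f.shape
(7, 3)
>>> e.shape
(2, 3)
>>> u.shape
(2, 2)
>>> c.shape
(2, 2)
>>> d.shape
(2, 2)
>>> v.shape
(7, 3)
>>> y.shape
(3, 2)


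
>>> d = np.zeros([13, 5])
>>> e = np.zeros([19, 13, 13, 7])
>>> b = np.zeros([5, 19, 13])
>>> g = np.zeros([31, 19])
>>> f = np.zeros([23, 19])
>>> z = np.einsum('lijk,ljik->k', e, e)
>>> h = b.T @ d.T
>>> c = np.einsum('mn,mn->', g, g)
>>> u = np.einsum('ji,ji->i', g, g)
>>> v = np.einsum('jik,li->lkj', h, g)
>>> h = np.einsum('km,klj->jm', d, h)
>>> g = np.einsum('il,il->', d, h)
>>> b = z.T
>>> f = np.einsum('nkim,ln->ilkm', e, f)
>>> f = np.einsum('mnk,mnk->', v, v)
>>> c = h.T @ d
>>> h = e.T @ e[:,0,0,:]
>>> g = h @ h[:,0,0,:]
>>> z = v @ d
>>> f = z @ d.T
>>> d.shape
(13, 5)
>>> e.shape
(19, 13, 13, 7)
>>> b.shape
(7,)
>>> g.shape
(7, 13, 13, 7)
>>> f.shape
(31, 13, 13)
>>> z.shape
(31, 13, 5)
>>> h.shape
(7, 13, 13, 7)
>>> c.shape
(5, 5)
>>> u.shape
(19,)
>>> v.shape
(31, 13, 13)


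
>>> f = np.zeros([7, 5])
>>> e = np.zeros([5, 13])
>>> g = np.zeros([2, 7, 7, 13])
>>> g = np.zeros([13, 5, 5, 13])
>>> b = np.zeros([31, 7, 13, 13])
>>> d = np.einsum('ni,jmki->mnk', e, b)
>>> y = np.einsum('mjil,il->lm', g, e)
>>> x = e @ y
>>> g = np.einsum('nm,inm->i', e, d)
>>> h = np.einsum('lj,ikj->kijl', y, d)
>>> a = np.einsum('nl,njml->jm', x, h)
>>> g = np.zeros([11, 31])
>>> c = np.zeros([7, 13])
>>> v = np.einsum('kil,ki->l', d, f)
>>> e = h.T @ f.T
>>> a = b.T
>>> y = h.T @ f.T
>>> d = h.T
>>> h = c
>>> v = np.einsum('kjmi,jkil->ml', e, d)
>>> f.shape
(7, 5)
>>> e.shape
(13, 13, 7, 7)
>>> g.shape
(11, 31)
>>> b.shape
(31, 7, 13, 13)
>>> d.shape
(13, 13, 7, 5)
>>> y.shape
(13, 13, 7, 7)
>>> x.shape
(5, 13)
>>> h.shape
(7, 13)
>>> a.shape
(13, 13, 7, 31)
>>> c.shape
(7, 13)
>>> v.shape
(7, 5)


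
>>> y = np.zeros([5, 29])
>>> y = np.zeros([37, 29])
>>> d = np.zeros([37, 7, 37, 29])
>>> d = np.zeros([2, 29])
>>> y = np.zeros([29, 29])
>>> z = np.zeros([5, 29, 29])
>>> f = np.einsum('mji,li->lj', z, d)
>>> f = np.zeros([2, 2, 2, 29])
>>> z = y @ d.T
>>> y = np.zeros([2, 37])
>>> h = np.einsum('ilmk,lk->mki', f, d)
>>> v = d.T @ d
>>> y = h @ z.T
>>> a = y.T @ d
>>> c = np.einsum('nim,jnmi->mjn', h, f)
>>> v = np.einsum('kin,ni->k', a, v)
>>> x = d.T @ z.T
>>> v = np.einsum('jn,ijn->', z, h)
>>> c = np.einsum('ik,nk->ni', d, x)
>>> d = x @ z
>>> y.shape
(2, 29, 29)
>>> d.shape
(29, 2)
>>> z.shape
(29, 2)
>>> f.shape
(2, 2, 2, 29)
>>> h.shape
(2, 29, 2)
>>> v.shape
()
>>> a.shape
(29, 29, 29)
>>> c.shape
(29, 2)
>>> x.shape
(29, 29)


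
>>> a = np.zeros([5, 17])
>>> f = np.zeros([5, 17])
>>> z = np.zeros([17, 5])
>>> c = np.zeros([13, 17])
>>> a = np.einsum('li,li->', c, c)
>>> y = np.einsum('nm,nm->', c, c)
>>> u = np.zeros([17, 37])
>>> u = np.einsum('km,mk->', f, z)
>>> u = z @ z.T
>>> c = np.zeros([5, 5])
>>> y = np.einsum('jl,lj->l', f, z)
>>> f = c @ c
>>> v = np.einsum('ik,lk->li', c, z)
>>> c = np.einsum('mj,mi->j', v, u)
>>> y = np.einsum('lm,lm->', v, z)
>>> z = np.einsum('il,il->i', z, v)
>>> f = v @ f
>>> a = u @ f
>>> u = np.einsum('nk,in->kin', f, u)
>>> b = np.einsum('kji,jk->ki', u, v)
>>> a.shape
(17, 5)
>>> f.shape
(17, 5)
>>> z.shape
(17,)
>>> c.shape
(5,)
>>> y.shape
()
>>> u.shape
(5, 17, 17)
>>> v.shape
(17, 5)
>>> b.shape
(5, 17)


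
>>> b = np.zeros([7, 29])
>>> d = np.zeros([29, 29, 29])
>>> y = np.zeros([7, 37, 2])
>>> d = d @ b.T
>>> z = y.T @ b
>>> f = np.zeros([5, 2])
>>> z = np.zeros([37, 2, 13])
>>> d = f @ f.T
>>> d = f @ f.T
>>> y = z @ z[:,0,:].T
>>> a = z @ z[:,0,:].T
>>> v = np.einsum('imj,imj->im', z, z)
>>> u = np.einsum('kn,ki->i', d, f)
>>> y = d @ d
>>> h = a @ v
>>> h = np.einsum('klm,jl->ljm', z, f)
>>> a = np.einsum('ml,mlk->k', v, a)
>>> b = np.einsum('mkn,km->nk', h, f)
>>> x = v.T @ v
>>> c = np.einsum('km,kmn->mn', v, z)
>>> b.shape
(13, 5)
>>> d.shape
(5, 5)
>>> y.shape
(5, 5)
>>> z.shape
(37, 2, 13)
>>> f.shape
(5, 2)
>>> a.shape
(37,)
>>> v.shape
(37, 2)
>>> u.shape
(2,)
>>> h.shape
(2, 5, 13)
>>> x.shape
(2, 2)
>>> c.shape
(2, 13)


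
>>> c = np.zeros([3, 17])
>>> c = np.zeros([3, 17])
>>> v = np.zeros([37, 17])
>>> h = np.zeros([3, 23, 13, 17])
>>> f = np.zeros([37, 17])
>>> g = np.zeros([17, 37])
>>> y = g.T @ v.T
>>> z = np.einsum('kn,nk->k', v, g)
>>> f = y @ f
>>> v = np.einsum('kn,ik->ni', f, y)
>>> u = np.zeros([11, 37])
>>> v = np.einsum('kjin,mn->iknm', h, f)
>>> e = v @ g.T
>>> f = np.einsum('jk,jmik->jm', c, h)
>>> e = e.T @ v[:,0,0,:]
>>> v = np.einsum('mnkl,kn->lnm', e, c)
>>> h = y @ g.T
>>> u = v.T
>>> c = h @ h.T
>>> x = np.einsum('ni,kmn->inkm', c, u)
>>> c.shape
(37, 37)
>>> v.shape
(37, 17, 17)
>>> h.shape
(37, 17)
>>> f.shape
(3, 23)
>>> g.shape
(17, 37)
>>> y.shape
(37, 37)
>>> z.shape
(37,)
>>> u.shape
(17, 17, 37)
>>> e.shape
(17, 17, 3, 37)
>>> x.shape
(37, 37, 17, 17)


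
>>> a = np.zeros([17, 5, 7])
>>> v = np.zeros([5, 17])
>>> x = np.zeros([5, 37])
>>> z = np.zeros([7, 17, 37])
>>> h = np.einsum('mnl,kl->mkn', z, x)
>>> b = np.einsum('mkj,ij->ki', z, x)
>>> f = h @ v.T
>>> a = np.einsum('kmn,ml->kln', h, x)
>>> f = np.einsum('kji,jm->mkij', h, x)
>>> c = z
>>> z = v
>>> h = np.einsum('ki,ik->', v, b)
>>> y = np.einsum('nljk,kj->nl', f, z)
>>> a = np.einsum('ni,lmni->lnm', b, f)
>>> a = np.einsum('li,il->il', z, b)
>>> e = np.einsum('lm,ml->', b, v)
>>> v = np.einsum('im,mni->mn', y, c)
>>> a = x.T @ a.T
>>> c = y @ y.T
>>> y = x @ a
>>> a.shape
(37, 17)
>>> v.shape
(7, 17)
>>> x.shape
(5, 37)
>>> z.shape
(5, 17)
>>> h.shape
()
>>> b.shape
(17, 5)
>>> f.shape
(37, 7, 17, 5)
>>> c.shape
(37, 37)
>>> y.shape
(5, 17)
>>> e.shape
()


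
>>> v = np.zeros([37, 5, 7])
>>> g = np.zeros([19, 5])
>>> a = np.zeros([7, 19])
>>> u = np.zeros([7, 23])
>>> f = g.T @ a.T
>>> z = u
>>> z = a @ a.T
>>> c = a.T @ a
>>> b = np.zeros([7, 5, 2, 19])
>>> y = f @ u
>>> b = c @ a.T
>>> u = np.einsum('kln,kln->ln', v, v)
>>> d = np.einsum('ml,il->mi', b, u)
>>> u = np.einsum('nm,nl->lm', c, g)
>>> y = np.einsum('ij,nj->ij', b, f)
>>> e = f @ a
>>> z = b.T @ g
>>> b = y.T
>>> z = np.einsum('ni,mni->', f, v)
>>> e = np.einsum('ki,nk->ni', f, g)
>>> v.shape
(37, 5, 7)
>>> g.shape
(19, 5)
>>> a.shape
(7, 19)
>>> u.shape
(5, 19)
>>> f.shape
(5, 7)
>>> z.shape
()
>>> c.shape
(19, 19)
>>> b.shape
(7, 19)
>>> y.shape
(19, 7)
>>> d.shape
(19, 5)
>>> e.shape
(19, 7)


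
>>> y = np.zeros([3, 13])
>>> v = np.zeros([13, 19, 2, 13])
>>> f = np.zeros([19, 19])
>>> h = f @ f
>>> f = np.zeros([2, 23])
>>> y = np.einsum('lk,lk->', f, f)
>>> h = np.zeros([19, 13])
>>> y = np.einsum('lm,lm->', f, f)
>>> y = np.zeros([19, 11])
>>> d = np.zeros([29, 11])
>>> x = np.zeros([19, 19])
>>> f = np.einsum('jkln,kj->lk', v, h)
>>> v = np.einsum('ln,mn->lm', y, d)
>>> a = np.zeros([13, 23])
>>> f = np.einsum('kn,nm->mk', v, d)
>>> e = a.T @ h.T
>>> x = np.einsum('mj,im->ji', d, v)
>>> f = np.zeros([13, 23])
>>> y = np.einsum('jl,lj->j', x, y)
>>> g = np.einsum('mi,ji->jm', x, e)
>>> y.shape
(11,)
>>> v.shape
(19, 29)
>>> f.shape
(13, 23)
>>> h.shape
(19, 13)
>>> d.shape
(29, 11)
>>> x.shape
(11, 19)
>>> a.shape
(13, 23)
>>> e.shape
(23, 19)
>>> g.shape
(23, 11)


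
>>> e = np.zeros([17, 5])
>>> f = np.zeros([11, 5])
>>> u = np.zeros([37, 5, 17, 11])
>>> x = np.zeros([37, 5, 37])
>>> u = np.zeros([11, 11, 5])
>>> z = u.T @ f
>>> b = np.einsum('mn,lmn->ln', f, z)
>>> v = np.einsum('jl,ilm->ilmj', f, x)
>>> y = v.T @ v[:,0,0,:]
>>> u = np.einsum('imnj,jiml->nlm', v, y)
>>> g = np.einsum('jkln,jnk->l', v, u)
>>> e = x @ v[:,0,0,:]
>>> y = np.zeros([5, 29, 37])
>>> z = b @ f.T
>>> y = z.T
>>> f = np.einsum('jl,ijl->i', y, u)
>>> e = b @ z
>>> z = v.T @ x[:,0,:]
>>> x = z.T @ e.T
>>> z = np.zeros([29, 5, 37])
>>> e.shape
(5, 11)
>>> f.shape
(37,)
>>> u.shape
(37, 11, 5)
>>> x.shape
(37, 5, 37, 5)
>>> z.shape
(29, 5, 37)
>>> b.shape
(5, 5)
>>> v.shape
(37, 5, 37, 11)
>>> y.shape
(11, 5)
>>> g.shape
(37,)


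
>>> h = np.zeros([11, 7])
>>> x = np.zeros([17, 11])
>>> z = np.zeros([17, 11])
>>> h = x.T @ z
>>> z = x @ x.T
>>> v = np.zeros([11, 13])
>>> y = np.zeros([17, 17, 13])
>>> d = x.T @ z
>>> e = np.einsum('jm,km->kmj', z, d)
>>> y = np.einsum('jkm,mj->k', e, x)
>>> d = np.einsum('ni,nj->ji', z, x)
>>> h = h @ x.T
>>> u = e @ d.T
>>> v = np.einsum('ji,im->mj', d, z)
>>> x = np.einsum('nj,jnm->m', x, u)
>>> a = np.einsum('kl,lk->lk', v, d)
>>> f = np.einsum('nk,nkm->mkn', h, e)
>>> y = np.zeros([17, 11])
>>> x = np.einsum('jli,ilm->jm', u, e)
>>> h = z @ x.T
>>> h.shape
(17, 11)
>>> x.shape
(11, 17)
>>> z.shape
(17, 17)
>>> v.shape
(17, 11)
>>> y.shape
(17, 11)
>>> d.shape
(11, 17)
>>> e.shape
(11, 17, 17)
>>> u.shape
(11, 17, 11)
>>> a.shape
(11, 17)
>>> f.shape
(17, 17, 11)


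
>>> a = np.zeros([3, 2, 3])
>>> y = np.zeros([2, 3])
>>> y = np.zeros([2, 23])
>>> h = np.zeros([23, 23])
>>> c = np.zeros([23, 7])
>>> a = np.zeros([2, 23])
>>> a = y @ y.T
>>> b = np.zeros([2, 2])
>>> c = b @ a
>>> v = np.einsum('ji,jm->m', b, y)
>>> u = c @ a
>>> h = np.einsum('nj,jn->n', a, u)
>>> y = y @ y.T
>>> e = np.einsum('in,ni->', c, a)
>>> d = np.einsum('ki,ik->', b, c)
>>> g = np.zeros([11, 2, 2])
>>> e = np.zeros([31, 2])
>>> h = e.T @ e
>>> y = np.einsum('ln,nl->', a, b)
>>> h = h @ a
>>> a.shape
(2, 2)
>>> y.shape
()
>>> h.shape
(2, 2)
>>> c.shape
(2, 2)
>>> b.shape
(2, 2)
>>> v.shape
(23,)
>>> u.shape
(2, 2)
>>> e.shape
(31, 2)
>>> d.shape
()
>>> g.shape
(11, 2, 2)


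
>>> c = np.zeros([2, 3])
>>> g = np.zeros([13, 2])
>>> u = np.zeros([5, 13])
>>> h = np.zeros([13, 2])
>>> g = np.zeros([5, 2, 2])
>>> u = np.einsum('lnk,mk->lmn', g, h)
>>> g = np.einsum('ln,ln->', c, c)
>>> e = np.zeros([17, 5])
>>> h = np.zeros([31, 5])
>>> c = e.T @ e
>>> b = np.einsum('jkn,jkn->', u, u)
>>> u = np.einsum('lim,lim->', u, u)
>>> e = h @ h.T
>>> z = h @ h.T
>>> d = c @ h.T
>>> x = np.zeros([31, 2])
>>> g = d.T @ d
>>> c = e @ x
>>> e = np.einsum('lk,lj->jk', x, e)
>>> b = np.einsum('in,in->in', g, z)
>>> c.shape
(31, 2)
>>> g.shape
(31, 31)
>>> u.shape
()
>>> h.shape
(31, 5)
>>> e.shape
(31, 2)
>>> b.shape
(31, 31)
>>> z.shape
(31, 31)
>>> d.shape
(5, 31)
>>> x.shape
(31, 2)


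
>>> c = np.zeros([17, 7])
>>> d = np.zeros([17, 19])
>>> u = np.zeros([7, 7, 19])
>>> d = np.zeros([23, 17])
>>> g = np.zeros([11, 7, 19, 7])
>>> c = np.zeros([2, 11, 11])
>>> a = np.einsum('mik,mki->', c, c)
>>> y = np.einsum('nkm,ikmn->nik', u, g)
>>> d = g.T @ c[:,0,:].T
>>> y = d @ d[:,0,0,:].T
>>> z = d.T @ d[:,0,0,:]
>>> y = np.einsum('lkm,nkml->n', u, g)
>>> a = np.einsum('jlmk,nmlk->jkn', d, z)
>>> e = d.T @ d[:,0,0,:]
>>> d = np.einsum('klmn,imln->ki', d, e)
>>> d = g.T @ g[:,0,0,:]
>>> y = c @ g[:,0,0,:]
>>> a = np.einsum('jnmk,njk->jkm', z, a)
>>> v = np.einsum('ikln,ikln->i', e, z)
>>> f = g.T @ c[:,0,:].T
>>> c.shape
(2, 11, 11)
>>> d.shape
(7, 19, 7, 7)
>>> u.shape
(7, 7, 19)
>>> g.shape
(11, 7, 19, 7)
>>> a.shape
(2, 2, 19)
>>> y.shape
(2, 11, 7)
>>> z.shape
(2, 7, 19, 2)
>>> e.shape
(2, 7, 19, 2)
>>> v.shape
(2,)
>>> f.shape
(7, 19, 7, 2)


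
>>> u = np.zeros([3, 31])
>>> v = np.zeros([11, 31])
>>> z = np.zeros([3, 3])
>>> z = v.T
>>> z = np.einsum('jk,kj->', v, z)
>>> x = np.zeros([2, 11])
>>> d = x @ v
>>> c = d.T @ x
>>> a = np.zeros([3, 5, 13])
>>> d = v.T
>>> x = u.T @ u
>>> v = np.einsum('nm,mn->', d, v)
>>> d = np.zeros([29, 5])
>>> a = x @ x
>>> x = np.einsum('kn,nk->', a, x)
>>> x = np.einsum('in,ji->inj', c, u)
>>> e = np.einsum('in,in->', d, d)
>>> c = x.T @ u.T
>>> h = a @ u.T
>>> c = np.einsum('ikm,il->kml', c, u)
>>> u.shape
(3, 31)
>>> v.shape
()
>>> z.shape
()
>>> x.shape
(31, 11, 3)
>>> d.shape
(29, 5)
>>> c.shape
(11, 3, 31)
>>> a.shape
(31, 31)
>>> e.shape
()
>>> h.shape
(31, 3)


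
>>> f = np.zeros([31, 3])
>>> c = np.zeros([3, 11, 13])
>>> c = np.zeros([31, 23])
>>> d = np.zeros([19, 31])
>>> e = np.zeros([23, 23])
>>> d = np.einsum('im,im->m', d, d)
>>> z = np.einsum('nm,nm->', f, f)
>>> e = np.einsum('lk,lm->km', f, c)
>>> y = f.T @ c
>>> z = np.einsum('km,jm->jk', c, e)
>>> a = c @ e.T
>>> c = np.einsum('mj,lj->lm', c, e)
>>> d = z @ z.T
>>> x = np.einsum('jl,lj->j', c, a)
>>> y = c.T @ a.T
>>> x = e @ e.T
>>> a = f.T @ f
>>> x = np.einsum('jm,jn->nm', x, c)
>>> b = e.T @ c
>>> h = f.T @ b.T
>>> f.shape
(31, 3)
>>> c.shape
(3, 31)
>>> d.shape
(3, 3)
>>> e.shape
(3, 23)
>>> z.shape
(3, 31)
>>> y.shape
(31, 31)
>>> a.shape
(3, 3)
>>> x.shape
(31, 3)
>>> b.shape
(23, 31)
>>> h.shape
(3, 23)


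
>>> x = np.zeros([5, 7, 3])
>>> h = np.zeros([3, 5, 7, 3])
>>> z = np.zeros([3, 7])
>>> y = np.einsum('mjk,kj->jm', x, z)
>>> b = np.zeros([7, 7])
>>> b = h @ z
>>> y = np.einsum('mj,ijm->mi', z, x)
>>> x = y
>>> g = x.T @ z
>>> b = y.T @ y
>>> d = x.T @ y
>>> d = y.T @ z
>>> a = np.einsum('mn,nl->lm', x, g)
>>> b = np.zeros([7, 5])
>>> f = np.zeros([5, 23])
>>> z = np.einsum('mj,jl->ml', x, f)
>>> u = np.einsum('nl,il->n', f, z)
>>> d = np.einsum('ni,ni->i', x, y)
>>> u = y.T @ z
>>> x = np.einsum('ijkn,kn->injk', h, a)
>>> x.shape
(3, 3, 5, 7)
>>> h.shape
(3, 5, 7, 3)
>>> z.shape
(3, 23)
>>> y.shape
(3, 5)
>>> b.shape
(7, 5)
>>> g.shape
(5, 7)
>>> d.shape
(5,)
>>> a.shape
(7, 3)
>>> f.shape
(5, 23)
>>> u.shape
(5, 23)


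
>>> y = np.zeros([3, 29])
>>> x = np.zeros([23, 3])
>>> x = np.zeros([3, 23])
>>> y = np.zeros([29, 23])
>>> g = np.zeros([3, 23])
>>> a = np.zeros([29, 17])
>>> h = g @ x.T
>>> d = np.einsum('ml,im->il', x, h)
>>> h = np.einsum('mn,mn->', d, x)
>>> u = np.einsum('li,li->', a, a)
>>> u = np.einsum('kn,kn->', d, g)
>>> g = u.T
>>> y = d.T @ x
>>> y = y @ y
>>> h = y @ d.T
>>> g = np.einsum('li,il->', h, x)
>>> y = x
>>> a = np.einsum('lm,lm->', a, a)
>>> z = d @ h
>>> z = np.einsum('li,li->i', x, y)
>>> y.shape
(3, 23)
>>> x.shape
(3, 23)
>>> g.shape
()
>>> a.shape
()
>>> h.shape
(23, 3)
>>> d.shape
(3, 23)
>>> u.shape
()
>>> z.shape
(23,)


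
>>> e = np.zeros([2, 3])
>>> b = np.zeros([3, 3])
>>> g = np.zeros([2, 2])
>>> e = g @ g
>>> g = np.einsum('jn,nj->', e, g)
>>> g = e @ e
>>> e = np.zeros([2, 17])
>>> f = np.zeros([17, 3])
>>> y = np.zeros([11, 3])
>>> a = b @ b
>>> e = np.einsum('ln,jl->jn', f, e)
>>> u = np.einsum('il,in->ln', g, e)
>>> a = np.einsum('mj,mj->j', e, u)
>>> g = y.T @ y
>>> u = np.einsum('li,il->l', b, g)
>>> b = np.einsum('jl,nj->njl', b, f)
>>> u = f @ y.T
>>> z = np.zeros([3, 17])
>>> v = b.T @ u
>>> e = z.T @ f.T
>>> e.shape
(17, 17)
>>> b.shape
(17, 3, 3)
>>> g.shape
(3, 3)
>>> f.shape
(17, 3)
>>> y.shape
(11, 3)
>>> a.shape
(3,)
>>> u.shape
(17, 11)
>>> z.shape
(3, 17)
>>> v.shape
(3, 3, 11)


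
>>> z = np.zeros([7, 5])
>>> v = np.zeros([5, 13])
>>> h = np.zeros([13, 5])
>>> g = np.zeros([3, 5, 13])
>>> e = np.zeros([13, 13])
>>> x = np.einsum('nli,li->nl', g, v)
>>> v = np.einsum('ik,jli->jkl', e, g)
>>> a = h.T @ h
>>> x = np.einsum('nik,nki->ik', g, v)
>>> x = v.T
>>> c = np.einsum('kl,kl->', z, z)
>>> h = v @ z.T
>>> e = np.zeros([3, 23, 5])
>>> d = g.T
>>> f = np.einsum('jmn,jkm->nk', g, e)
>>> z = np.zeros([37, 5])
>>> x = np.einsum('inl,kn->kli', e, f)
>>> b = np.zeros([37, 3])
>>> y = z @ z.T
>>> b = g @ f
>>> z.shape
(37, 5)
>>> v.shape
(3, 13, 5)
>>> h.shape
(3, 13, 7)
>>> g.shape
(3, 5, 13)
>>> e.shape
(3, 23, 5)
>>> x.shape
(13, 5, 3)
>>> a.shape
(5, 5)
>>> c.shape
()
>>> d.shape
(13, 5, 3)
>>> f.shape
(13, 23)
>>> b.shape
(3, 5, 23)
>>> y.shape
(37, 37)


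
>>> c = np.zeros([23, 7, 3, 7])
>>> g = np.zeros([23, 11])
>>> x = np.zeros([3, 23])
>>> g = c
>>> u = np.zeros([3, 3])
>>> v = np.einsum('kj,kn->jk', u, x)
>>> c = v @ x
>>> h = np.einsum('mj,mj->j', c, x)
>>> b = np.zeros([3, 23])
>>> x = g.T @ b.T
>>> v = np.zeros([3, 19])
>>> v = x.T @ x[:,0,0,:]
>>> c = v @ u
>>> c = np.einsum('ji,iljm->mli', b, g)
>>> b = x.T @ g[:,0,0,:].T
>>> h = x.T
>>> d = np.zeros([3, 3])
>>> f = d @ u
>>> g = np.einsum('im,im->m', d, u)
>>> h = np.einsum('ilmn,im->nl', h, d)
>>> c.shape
(7, 7, 23)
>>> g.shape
(3,)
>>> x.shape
(7, 3, 7, 3)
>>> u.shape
(3, 3)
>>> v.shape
(3, 7, 3, 3)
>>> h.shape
(7, 7)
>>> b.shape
(3, 7, 3, 23)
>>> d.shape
(3, 3)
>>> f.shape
(3, 3)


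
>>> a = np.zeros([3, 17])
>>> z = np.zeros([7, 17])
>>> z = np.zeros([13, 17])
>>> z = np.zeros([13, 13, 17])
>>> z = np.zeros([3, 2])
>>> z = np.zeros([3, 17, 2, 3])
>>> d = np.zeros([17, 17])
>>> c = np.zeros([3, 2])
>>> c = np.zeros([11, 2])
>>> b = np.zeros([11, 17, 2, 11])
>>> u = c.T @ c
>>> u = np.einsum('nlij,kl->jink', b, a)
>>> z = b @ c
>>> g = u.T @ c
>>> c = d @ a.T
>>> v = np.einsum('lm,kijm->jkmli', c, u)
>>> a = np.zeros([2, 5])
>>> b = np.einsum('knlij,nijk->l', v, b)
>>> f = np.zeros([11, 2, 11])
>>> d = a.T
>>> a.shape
(2, 5)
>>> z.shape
(11, 17, 2, 2)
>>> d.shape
(5, 2)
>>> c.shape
(17, 3)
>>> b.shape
(3,)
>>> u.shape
(11, 2, 11, 3)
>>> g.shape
(3, 11, 2, 2)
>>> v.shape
(11, 11, 3, 17, 2)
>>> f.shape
(11, 2, 11)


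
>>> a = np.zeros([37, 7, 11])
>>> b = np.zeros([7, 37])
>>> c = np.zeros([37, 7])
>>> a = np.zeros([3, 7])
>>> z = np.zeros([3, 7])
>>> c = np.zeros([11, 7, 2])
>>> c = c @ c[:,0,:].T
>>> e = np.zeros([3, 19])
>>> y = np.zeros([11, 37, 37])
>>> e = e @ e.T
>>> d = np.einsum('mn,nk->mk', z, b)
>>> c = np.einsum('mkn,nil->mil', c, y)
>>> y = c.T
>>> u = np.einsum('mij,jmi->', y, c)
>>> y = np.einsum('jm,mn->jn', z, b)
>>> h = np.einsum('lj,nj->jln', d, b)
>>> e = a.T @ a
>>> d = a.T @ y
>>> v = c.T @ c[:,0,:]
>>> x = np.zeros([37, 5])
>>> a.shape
(3, 7)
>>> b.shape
(7, 37)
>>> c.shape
(11, 37, 37)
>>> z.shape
(3, 7)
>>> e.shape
(7, 7)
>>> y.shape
(3, 37)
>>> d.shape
(7, 37)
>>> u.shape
()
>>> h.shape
(37, 3, 7)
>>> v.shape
(37, 37, 37)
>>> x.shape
(37, 5)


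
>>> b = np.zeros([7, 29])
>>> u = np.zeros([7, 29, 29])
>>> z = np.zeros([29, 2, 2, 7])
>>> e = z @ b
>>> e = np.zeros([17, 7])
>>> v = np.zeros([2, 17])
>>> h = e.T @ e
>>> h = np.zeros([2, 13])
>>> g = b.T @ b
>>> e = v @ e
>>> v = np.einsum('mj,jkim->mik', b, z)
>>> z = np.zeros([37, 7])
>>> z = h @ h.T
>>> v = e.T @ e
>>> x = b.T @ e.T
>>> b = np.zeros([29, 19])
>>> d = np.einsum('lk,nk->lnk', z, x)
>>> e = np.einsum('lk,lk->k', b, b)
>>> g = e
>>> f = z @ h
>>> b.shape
(29, 19)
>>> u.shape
(7, 29, 29)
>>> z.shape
(2, 2)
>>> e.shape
(19,)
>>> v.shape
(7, 7)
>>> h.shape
(2, 13)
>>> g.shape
(19,)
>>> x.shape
(29, 2)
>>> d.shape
(2, 29, 2)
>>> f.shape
(2, 13)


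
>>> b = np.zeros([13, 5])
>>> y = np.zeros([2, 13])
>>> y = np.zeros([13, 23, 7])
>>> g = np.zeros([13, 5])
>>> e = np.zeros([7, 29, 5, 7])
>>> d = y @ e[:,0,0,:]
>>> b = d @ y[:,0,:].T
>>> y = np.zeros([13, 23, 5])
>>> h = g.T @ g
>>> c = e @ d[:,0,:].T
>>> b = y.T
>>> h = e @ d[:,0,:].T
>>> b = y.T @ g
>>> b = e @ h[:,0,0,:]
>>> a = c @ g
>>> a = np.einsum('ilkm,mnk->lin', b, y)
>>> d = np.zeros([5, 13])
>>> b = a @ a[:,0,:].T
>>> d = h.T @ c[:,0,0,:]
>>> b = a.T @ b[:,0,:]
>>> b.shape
(23, 7, 29)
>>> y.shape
(13, 23, 5)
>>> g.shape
(13, 5)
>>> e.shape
(7, 29, 5, 7)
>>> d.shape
(13, 5, 29, 13)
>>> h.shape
(7, 29, 5, 13)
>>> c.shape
(7, 29, 5, 13)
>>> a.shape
(29, 7, 23)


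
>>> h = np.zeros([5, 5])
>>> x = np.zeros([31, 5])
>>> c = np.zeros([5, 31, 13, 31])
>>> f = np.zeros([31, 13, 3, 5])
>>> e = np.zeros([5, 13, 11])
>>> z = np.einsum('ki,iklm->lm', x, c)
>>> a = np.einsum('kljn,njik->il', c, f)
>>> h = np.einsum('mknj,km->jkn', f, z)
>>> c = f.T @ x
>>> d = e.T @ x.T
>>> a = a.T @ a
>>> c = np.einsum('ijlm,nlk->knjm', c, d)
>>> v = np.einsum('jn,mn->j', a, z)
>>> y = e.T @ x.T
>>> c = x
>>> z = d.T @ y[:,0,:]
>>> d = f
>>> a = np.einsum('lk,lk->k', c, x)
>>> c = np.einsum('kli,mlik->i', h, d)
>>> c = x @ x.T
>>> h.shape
(5, 13, 3)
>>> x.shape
(31, 5)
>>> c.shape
(31, 31)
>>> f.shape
(31, 13, 3, 5)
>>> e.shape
(5, 13, 11)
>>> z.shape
(31, 13, 31)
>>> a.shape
(5,)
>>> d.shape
(31, 13, 3, 5)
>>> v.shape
(31,)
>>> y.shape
(11, 13, 31)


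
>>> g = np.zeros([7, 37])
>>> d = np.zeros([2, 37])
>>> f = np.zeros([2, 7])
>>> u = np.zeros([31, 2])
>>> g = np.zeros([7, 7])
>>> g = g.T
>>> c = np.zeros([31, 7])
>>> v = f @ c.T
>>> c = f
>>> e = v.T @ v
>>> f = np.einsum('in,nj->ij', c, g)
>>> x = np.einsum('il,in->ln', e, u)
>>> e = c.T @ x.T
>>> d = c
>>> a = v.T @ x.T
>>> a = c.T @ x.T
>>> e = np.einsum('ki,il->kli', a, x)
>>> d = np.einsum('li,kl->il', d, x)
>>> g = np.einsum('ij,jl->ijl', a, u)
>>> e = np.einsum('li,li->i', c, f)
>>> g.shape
(7, 31, 2)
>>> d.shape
(7, 2)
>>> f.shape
(2, 7)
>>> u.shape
(31, 2)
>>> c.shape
(2, 7)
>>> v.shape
(2, 31)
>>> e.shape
(7,)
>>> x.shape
(31, 2)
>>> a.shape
(7, 31)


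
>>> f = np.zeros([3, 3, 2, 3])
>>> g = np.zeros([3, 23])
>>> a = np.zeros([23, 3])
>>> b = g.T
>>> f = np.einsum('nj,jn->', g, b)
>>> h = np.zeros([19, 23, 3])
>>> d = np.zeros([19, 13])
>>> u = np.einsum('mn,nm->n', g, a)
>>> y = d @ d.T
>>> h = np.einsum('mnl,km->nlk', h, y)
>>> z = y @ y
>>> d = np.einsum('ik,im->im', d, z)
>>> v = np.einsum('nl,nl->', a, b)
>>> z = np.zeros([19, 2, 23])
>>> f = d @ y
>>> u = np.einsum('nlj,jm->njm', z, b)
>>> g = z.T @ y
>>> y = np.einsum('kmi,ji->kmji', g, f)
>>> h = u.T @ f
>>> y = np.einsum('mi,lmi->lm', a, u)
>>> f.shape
(19, 19)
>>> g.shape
(23, 2, 19)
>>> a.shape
(23, 3)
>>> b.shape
(23, 3)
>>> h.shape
(3, 23, 19)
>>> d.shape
(19, 19)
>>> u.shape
(19, 23, 3)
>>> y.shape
(19, 23)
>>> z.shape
(19, 2, 23)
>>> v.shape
()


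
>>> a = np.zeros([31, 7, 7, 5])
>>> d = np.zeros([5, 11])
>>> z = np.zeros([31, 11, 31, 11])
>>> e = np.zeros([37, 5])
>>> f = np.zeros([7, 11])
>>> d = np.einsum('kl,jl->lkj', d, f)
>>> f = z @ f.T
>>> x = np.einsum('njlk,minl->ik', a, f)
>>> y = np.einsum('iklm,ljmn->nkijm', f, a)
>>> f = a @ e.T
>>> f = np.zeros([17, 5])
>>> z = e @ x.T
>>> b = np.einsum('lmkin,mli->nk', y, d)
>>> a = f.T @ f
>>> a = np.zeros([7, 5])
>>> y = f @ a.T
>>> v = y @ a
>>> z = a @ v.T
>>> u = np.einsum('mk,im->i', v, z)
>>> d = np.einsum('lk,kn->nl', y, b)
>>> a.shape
(7, 5)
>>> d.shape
(31, 17)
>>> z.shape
(7, 17)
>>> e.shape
(37, 5)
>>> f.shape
(17, 5)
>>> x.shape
(11, 5)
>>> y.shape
(17, 7)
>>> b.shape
(7, 31)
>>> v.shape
(17, 5)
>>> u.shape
(7,)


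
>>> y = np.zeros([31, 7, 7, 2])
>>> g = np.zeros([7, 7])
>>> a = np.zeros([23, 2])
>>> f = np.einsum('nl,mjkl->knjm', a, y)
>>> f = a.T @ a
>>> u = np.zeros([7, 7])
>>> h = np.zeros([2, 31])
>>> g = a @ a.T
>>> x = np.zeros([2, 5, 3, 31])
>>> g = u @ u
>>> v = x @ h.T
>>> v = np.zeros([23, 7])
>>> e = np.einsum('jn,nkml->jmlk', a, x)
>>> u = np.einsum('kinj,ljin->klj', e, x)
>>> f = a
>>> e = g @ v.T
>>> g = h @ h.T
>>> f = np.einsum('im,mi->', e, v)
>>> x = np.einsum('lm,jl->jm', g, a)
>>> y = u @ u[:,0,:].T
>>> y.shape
(23, 2, 23)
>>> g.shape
(2, 2)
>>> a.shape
(23, 2)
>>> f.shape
()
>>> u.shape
(23, 2, 5)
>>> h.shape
(2, 31)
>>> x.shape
(23, 2)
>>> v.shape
(23, 7)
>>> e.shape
(7, 23)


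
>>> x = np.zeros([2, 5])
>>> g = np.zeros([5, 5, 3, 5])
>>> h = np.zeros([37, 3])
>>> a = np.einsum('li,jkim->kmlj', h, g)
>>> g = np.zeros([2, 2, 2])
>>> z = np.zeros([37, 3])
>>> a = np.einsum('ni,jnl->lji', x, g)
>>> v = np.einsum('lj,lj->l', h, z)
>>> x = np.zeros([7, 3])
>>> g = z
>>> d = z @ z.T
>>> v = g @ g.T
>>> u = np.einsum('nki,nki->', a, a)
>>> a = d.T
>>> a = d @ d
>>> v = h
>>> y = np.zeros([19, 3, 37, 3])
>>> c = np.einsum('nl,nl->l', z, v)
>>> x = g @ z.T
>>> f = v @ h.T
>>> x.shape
(37, 37)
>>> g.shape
(37, 3)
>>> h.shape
(37, 3)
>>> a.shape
(37, 37)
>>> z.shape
(37, 3)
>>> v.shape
(37, 3)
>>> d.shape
(37, 37)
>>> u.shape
()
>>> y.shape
(19, 3, 37, 3)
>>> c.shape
(3,)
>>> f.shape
(37, 37)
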